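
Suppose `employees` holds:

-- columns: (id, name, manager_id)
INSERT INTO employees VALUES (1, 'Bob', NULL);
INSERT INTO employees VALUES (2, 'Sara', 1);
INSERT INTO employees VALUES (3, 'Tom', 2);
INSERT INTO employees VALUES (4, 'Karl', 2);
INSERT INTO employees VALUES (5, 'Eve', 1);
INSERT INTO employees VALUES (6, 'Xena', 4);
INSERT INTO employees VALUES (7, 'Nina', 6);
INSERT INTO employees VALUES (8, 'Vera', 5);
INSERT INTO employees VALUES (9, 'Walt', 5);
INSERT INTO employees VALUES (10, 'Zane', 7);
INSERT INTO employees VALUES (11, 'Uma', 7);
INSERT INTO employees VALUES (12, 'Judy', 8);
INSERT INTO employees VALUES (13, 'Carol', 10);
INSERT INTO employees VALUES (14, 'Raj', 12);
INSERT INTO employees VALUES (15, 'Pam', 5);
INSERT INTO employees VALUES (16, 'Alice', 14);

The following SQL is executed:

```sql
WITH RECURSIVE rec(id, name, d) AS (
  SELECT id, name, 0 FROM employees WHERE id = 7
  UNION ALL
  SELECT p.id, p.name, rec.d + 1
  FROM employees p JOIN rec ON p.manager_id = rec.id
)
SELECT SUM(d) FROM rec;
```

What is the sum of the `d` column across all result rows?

Base: id=7 (Nina) at d 0.
Iteration 1: rows with manager_id in {7} -> Zane (id 10, d 1), Uma (id 11, d 1).
Iteration 2: rows with manager_id in {10,11} -> Carol (id 13, d 2).
Iteration 3: no rows with manager_id in {13}; recursion stops.
SUM(d) = 0 + 1 + 1 + 2 = 4.

4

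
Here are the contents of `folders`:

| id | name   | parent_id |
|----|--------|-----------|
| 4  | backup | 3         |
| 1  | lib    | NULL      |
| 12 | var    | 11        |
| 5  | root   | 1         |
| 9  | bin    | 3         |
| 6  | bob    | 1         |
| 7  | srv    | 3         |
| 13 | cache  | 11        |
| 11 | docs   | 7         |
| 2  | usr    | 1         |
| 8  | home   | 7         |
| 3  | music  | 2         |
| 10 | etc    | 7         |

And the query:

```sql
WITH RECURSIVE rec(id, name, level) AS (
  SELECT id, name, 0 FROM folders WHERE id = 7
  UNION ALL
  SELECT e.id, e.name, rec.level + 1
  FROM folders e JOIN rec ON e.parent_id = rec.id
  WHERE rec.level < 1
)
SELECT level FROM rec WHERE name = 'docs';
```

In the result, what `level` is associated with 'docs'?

Base: id=7 (srv) at level 0.
Iteration 1: rows with parent_id in {7} -> home (id 8, level 1), etc (id 10, level 1), docs (id 11, level 1).
Iteration 2: level < 1 fails for all current rows; recursion stops.

1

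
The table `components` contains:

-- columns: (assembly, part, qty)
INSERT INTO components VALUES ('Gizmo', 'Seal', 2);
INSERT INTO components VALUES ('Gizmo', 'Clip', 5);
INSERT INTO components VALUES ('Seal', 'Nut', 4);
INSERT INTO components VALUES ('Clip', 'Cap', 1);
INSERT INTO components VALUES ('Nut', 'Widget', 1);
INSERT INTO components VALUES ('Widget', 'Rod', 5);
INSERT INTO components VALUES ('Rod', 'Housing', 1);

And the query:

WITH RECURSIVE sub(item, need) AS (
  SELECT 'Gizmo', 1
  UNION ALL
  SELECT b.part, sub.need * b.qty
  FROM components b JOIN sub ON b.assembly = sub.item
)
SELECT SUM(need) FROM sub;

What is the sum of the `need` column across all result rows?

Base: (Gizmo, need=1).
Iteration 1: components of {Gizmo} -> Clip = 1*5 = 5, Seal = 1*2 = 2.
Iteration 2: components of {Clip,Seal} -> Cap = 5*1 = 5, Nut = 2*4 = 8.
Iteration 3: components of {Cap,Nut} -> Widget = 8*1 = 8.
Iteration 4: components of {Widget} -> Rod = 8*5 = 40.
Iteration 5: components of {Rod} -> Housing = 40*1 = 40.
Iteration 6: no further components; recursion stops.
SUM(need) = 1 + 2 + 5 + 8 + 5 + 8 + 40 + 40 = 109.

109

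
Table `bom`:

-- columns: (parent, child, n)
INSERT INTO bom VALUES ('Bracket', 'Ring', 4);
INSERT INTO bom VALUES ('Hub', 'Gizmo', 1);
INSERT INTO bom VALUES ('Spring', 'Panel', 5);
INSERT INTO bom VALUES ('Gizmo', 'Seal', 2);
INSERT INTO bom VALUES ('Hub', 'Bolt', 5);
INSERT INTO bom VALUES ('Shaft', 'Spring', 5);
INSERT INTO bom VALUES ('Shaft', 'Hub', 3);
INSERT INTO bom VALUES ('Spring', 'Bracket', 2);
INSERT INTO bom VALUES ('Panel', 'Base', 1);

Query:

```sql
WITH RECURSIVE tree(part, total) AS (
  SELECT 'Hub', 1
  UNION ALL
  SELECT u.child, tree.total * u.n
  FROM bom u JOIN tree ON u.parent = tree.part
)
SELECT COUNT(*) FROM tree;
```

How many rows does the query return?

4

Base: (Hub, total=1).
Iteration 1: components of {Hub} -> Bolt = 1*5 = 5, Gizmo = 1*1 = 1.
Iteration 2: components of {Bolt,Gizmo} -> Seal = 1*2 = 2.
Iteration 3: no further components; recursion stops.
Total rows emitted: 4.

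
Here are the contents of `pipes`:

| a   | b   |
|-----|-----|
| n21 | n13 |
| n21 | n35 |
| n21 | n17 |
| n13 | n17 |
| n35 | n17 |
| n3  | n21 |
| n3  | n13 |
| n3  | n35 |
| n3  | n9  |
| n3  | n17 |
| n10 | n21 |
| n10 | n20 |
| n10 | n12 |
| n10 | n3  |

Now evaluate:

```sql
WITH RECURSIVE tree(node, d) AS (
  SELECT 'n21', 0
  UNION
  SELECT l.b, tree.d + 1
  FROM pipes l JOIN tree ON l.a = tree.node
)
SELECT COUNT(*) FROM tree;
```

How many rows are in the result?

5

Base: (n21, d=0).
Iteration 1: edges from {n21} -> (n13, d=1), (n17, d=1), (n35, d=1).
Iteration 2: edges from {n13,n17,n35} -> (n17, d=2). [UNION drops 1 duplicate row(s)]
Iteration 3: no outgoing edges from {n17}; recursion stops.
Total rows emitted: 5.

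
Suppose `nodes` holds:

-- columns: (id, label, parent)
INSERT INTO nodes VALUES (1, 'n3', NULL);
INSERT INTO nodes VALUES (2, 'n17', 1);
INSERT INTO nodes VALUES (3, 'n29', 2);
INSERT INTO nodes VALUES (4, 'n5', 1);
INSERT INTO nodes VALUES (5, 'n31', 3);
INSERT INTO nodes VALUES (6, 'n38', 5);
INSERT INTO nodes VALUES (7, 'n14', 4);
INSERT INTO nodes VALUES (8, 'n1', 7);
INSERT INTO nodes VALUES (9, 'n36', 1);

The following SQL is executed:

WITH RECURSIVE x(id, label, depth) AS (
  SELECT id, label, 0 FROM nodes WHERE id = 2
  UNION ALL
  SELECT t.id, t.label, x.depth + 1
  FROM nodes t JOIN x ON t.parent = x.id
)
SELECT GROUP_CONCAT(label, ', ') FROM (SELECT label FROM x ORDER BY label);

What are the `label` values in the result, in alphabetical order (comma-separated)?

n17, n29, n31, n38

Base: id=2 (n17) at depth 0.
Iteration 1: rows with parent in {2} -> n29 (id 3, depth 1).
Iteration 2: rows with parent in {3} -> n31 (id 5, depth 2).
Iteration 3: rows with parent in {5} -> n38 (id 6, depth 3).
Iteration 4: no rows with parent in {6}; recursion stops.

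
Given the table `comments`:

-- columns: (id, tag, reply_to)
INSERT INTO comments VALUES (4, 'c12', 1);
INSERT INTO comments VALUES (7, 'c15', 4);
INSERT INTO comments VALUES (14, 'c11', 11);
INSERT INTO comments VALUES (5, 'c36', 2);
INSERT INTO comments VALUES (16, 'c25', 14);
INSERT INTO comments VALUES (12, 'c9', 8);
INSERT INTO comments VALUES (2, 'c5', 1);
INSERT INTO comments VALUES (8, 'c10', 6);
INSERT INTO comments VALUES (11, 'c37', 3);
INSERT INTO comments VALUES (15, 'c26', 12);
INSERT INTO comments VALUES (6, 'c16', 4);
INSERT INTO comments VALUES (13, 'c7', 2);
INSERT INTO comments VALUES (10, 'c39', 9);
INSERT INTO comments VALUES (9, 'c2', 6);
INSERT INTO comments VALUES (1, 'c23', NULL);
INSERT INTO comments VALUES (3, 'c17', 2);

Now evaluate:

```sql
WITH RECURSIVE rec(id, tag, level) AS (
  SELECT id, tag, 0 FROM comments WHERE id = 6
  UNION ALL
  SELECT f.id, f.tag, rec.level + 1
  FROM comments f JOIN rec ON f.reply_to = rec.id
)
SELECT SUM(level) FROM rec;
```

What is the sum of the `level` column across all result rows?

9

Base: id=6 (c16) at level 0.
Iteration 1: rows with reply_to in {6} -> c10 (id 8, level 1), c2 (id 9, level 1).
Iteration 2: rows with reply_to in {8,9} -> c39 (id 10, level 2), c9 (id 12, level 2).
Iteration 3: rows with reply_to in {10,12} -> c26 (id 15, level 3).
Iteration 4: no rows with reply_to in {15}; recursion stops.
SUM(level) = 0 + 1 + 1 + 2 + 2 + 3 = 9.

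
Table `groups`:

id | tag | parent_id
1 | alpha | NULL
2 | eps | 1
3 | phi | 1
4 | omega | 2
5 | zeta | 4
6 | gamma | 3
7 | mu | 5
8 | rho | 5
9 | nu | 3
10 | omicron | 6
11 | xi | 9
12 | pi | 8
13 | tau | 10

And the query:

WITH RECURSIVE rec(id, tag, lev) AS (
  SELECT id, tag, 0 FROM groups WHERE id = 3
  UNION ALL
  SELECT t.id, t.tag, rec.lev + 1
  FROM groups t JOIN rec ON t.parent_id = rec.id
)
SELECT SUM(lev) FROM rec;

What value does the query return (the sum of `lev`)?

9

Base: id=3 (phi) at lev 0.
Iteration 1: rows with parent_id in {3} -> gamma (id 6, lev 1), nu (id 9, lev 1).
Iteration 2: rows with parent_id in {6,9} -> omicron (id 10, lev 2), xi (id 11, lev 2).
Iteration 3: rows with parent_id in {10,11} -> tau (id 13, lev 3).
Iteration 4: no rows with parent_id in {13}; recursion stops.
SUM(lev) = 0 + 1 + 1 + 2 + 2 + 3 = 9.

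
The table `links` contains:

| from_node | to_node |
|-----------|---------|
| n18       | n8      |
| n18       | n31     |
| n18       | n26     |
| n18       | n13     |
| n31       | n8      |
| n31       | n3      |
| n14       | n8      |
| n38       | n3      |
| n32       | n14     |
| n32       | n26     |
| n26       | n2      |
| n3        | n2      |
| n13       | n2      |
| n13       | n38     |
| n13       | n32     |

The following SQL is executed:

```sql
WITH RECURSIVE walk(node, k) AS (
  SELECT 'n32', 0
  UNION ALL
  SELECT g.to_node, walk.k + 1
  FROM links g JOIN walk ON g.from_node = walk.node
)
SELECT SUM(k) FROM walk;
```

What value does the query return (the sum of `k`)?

6

Base: (n32, k=0).
Iteration 1: edges from {n32} -> (n14, k=1), (n26, k=1).
Iteration 2: edges from {n14,n26} -> (n2, k=2), (n8, k=2).
Iteration 3: no outgoing edges from {n2,n8}; recursion stops.
SUM(k) = 0 + 1 + 1 + 2 + 2 = 6.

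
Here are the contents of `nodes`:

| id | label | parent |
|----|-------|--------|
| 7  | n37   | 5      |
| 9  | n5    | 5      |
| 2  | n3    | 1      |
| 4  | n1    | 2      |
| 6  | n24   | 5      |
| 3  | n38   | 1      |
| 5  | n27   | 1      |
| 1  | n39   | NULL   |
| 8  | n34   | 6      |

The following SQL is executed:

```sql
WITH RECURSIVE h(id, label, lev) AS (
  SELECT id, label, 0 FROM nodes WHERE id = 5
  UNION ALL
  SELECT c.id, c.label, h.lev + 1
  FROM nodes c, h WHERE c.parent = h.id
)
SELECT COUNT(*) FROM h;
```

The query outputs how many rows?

5

Base: id=5 (n27) at lev 0.
Iteration 1: rows with parent in {5} -> n24 (id 6, lev 1), n37 (id 7, lev 1), n5 (id 9, lev 1).
Iteration 2: rows with parent in {6,7,9} -> n34 (id 8, lev 2).
Iteration 3: no rows with parent in {8}; recursion stops.
Total rows emitted: 5.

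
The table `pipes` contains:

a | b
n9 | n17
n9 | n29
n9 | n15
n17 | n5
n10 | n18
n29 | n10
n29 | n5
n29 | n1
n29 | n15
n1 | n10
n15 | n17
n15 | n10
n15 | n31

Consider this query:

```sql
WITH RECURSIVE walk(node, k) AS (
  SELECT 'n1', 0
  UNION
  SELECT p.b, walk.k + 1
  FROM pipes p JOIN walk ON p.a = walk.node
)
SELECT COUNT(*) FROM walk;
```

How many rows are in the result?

Base: (n1, k=0).
Iteration 1: edges from {n1} -> (n10, k=1).
Iteration 2: edges from {n10} -> (n18, k=2).
Iteration 3: no outgoing edges from {n18}; recursion stops.
Total rows emitted: 3.

3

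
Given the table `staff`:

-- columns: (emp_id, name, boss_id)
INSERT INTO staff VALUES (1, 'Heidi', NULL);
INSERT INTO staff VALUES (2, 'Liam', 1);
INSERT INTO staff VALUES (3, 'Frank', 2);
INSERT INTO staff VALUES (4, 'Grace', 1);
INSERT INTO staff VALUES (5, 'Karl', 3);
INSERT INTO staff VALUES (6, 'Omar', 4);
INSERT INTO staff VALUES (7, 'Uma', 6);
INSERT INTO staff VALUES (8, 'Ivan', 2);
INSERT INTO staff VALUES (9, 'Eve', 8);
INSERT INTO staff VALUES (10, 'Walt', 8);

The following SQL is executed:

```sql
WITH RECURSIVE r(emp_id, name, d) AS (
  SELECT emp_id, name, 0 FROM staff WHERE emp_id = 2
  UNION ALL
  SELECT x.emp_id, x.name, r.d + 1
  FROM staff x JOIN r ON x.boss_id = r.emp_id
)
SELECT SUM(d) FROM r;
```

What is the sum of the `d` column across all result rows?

Base: emp_id=2 (Liam) at d 0.
Iteration 1: rows with boss_id in {2} -> Frank (id 3, d 1), Ivan (id 8, d 1).
Iteration 2: rows with boss_id in {3,8} -> Karl (id 5, d 2), Eve (id 9, d 2), Walt (id 10, d 2).
Iteration 3: no rows with boss_id in {5,9,10}; recursion stops.
SUM(d) = 0 + 1 + 1 + 2 + 2 + 2 = 8.

8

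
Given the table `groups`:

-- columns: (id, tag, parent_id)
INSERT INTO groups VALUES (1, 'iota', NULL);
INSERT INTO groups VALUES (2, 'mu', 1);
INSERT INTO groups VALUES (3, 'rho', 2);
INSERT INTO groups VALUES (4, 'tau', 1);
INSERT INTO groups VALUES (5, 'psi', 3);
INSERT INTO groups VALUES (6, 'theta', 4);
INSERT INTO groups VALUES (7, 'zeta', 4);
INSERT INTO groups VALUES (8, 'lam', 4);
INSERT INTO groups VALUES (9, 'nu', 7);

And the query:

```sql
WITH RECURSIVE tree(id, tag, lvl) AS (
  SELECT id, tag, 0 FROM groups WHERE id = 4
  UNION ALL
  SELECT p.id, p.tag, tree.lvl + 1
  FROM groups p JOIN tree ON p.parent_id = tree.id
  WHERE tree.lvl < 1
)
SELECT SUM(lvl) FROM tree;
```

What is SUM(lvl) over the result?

3

Base: id=4 (tau) at lvl 0.
Iteration 1: rows with parent_id in {4} -> theta (id 6, lvl 1), zeta (id 7, lvl 1), lam (id 8, lvl 1).
Iteration 2: lvl < 1 fails for all current rows; recursion stops.
SUM(lvl) = 0 + 1 + 1 + 1 = 3.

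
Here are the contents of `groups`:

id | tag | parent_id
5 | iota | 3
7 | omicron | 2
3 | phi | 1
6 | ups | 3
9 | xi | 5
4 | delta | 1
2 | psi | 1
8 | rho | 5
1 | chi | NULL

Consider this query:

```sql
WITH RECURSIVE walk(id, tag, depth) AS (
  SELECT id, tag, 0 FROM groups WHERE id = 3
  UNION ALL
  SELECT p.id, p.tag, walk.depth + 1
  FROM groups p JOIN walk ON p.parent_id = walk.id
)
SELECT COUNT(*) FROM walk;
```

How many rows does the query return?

Base: id=3 (phi) at depth 0.
Iteration 1: rows with parent_id in {3} -> iota (id 5, depth 1), ups (id 6, depth 1).
Iteration 2: rows with parent_id in {5,6} -> rho (id 8, depth 2), xi (id 9, depth 2).
Iteration 3: no rows with parent_id in {8,9}; recursion stops.
Total rows emitted: 5.

5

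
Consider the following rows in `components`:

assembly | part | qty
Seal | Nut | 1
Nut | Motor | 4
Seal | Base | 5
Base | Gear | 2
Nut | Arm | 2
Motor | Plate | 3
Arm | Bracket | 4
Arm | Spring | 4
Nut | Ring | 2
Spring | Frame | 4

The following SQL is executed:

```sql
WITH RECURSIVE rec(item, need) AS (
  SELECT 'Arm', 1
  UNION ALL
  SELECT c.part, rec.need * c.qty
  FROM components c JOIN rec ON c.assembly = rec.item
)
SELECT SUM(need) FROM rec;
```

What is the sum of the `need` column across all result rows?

Base: (Arm, need=1).
Iteration 1: components of {Arm} -> Bracket = 1*4 = 4, Spring = 1*4 = 4.
Iteration 2: components of {Bracket,Spring} -> Frame = 4*4 = 16.
Iteration 3: no further components; recursion stops.
SUM(need) = 1 + 4 + 4 + 16 = 25.

25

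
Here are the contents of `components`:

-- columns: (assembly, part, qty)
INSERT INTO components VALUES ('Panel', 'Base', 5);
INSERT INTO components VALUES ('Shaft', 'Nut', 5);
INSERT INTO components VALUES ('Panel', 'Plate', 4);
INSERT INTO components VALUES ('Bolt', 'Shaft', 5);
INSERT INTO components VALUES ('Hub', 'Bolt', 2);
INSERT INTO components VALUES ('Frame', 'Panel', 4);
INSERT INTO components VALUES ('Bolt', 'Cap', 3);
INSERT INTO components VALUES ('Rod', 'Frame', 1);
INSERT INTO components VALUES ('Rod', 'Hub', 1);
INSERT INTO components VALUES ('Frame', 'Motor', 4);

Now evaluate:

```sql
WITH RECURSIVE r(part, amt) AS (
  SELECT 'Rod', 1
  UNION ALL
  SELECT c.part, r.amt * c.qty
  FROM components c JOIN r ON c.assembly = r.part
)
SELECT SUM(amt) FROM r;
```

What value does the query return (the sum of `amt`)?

115

Base: (Rod, amt=1).
Iteration 1: components of {Rod} -> Frame = 1*1 = 1, Hub = 1*1 = 1.
Iteration 2: components of {Frame,Hub} -> Bolt = 1*2 = 2, Motor = 1*4 = 4, Panel = 1*4 = 4.
Iteration 3: components of {Bolt,Motor,Panel} -> Base = 4*5 = 20, Cap = 2*3 = 6, Plate = 4*4 = 16, Shaft = 2*5 = 10.
Iteration 4: components of {Base,Cap,Plate,Shaft} -> Nut = 10*5 = 50.
Iteration 5: no further components; recursion stops.
SUM(amt) = 1 + 1 + 1 + 2 + 4 + 4 + 10 + 6 + 16 + 20 + 50 = 115.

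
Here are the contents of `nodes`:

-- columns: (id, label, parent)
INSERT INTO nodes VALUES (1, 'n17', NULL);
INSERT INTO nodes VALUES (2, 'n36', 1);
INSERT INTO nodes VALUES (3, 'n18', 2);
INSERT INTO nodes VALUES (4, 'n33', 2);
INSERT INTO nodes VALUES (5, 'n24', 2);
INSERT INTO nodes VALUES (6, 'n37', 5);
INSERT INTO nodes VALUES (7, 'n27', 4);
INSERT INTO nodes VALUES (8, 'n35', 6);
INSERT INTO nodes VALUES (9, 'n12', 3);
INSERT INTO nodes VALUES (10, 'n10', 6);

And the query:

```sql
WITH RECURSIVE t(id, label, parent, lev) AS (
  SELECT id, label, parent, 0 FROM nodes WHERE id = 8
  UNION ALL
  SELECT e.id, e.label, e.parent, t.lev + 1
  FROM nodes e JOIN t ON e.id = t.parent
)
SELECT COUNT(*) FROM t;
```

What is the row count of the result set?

5

Base: id=8 (n35), parent=6, lev 0.
Iteration 1: join on id=6 -> n37 (id 6, parent=5, lev 1).
Iteration 2: join on id=5 -> n24 (id 5, parent=2, lev 2).
Iteration 3: join on id=2 -> n36 (id 2, parent=1, lev 3).
Iteration 4: join on id=1 -> n17 (id 1, parent=NULL, lev 4).
Iteration 5: parent is NULL; no match; recursion stops.
Total rows emitted: 5.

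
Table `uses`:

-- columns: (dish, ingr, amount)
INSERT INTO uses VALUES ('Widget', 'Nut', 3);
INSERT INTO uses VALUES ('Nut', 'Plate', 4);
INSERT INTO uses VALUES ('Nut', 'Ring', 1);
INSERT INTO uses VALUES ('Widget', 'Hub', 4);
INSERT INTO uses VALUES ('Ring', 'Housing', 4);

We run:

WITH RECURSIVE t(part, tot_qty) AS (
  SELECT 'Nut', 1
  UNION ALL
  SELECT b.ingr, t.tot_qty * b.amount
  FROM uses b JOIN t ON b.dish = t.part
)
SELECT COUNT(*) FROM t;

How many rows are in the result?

Base: (Nut, tot_qty=1).
Iteration 1: components of {Nut} -> Plate = 1*4 = 4, Ring = 1*1 = 1.
Iteration 2: components of {Plate,Ring} -> Housing = 1*4 = 4.
Iteration 3: no further components; recursion stops.
Total rows emitted: 4.

4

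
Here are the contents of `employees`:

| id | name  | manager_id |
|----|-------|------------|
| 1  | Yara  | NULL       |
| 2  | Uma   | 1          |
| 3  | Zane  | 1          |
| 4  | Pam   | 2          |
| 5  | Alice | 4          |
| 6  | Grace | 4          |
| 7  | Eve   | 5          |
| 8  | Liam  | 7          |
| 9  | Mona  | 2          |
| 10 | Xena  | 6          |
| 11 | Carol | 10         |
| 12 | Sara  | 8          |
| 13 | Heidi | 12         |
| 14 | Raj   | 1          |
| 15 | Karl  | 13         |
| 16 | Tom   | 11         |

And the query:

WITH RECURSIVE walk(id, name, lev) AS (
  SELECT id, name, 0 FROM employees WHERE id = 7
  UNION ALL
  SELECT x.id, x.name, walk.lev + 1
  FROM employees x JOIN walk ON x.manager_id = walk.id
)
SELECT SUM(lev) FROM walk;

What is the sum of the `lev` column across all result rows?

10

Base: id=7 (Eve) at lev 0.
Iteration 1: rows with manager_id in {7} -> Liam (id 8, lev 1).
Iteration 2: rows with manager_id in {8} -> Sara (id 12, lev 2).
Iteration 3: rows with manager_id in {12} -> Heidi (id 13, lev 3).
Iteration 4: rows with manager_id in {13} -> Karl (id 15, lev 4).
Iteration 5: no rows with manager_id in {15}; recursion stops.
SUM(lev) = 0 + 1 + 2 + 3 + 4 = 10.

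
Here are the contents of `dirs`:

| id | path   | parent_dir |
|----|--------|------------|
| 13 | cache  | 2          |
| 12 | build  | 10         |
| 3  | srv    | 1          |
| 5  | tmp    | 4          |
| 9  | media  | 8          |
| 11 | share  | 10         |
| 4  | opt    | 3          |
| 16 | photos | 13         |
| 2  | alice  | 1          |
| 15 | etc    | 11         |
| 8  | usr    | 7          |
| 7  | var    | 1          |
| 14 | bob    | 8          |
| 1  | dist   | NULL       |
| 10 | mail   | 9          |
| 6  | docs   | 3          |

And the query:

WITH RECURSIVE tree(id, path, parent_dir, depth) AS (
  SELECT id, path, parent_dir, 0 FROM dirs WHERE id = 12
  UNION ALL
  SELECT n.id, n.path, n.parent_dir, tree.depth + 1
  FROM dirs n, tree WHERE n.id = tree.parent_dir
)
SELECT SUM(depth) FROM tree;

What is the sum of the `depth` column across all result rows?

15

Base: id=12 (build), parent_dir=10, depth 0.
Iteration 1: join on id=10 -> mail (id 10, parent_dir=9, depth 1).
Iteration 2: join on id=9 -> media (id 9, parent_dir=8, depth 2).
Iteration 3: join on id=8 -> usr (id 8, parent_dir=7, depth 3).
Iteration 4: join on id=7 -> var (id 7, parent_dir=1, depth 4).
Iteration 5: join on id=1 -> dist (id 1, parent_dir=NULL, depth 5).
Iteration 6: parent_dir is NULL; no match; recursion stops.
SUM(depth) = 0 + 1 + 2 + 3 + 4 + 5 = 15.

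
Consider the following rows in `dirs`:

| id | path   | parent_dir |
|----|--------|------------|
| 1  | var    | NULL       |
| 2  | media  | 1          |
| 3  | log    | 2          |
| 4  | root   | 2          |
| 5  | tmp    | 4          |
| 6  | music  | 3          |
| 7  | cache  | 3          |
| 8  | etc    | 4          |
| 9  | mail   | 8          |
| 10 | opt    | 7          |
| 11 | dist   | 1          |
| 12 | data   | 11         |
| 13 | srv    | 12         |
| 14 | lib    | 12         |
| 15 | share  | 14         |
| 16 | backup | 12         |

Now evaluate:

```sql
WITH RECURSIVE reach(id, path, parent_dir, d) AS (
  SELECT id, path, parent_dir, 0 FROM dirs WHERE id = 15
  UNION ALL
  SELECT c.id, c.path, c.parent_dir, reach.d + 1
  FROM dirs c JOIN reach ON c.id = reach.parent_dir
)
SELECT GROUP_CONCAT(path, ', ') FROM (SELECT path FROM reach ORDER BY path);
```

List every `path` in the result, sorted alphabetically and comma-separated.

Base: id=15 (share), parent_dir=14, d 0.
Iteration 1: join on id=14 -> lib (id 14, parent_dir=12, d 1).
Iteration 2: join on id=12 -> data (id 12, parent_dir=11, d 2).
Iteration 3: join on id=11 -> dist (id 11, parent_dir=1, d 3).
Iteration 4: join on id=1 -> var (id 1, parent_dir=NULL, d 4).
Iteration 5: parent_dir is NULL; no match; recursion stops.

data, dist, lib, share, var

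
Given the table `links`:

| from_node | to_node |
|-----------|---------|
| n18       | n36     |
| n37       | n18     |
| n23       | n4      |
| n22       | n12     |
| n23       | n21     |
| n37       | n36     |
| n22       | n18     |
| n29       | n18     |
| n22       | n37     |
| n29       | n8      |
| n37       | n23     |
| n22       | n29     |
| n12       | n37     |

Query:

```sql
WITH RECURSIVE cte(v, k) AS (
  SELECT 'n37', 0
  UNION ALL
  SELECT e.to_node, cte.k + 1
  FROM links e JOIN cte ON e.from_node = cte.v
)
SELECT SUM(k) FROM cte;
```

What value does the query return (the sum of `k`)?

9

Base: (n37, k=0).
Iteration 1: edges from {n37} -> (n18, k=1), (n23, k=1), (n36, k=1).
Iteration 2: edges from {n18,n23,n36} -> (n21, k=2), (n36, k=2), (n4, k=2).
Iteration 3: no outgoing edges from {n21,n36,n4}; recursion stops.
SUM(k) = 0 + 1 + 1 + 1 + 2 + 2 + 2 = 9.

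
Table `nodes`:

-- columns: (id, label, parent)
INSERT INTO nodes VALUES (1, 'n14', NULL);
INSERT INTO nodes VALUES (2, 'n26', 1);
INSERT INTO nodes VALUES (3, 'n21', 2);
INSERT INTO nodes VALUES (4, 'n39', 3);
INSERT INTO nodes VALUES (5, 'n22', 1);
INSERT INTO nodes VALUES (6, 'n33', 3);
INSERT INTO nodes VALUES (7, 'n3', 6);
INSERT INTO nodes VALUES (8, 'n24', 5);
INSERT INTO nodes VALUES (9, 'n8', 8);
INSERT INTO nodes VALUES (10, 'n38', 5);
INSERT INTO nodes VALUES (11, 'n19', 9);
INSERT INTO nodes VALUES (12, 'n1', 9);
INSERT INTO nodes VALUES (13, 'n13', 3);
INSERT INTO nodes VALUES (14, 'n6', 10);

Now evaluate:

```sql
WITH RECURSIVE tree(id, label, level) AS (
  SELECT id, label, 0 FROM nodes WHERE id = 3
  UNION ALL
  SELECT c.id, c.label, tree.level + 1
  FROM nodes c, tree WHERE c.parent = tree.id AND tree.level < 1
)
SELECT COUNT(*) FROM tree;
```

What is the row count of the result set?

Base: id=3 (n21) at level 0.
Iteration 1: rows with parent in {3} -> n39 (id 4, level 1), n33 (id 6, level 1), n13 (id 13, level 1).
Iteration 2: level < 1 fails for all current rows; recursion stops.
Total rows emitted: 4.

4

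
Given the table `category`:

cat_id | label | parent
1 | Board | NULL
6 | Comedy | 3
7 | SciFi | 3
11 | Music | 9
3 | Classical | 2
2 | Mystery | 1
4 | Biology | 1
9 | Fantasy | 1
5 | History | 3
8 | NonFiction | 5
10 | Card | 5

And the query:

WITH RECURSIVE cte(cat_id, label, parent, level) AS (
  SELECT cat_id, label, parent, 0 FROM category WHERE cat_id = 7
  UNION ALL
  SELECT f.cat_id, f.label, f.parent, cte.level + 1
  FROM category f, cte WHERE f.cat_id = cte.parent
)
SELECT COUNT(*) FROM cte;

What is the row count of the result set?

4

Base: cat_id=7 (SciFi), parent=3, level 0.
Iteration 1: join on cat_id=3 -> Classical (id 3, parent=2, level 1).
Iteration 2: join on cat_id=2 -> Mystery (id 2, parent=1, level 2).
Iteration 3: join on cat_id=1 -> Board (id 1, parent=NULL, level 3).
Iteration 4: parent is NULL; no match; recursion stops.
Total rows emitted: 4.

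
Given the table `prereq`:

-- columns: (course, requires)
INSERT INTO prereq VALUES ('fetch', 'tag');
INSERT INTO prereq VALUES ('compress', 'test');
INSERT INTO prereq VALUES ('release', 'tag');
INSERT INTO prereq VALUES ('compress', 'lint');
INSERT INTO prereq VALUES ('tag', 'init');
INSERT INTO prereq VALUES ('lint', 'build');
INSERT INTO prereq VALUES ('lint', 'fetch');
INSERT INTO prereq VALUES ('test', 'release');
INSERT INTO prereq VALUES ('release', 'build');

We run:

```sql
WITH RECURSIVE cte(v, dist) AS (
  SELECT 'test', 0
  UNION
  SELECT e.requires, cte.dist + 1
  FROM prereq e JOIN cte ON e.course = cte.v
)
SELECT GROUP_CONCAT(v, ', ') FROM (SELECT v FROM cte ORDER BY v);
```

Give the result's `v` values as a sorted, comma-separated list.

Base: (test, dist=0).
Iteration 1: edges from {test} -> (release, dist=1).
Iteration 2: edges from {release} -> (build, dist=2), (tag, dist=2).
Iteration 3: edges from {build,tag} -> (init, dist=3).
Iteration 4: no outgoing edges from {init}; recursion stops.

build, init, release, tag, test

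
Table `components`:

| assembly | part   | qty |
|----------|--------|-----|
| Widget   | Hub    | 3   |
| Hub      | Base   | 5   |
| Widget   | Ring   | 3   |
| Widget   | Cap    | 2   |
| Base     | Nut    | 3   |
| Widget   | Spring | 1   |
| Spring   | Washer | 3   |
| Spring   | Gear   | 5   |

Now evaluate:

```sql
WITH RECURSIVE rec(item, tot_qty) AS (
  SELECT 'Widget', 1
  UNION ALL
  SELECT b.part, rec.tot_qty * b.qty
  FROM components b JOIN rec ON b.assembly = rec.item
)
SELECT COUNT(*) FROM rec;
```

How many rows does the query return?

Base: (Widget, tot_qty=1).
Iteration 1: components of {Widget} -> Cap = 1*2 = 2, Hub = 1*3 = 3, Ring = 1*3 = 3, Spring = 1*1 = 1.
Iteration 2: components of {Cap,Hub,Ring,Spring} -> Base = 3*5 = 15, Gear = 1*5 = 5, Washer = 1*3 = 3.
Iteration 3: components of {Base,Gear,Washer} -> Nut = 15*3 = 45.
Iteration 4: no further components; recursion stops.
Total rows emitted: 9.

9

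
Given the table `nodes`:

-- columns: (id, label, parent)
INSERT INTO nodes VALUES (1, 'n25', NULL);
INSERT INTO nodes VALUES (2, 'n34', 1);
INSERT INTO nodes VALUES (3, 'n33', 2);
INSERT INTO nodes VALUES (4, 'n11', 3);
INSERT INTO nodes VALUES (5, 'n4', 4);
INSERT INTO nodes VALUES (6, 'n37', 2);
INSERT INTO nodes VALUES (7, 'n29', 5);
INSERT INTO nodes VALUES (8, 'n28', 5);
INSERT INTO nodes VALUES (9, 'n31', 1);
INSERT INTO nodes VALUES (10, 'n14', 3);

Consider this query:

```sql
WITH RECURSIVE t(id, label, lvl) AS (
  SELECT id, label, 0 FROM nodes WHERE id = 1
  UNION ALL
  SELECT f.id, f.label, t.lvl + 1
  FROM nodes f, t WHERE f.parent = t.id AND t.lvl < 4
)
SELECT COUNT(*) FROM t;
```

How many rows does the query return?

8

Base: id=1 (n25) at lvl 0.
Iteration 1: rows with parent in {1} -> n34 (id 2, lvl 1), n31 (id 9, lvl 1).
Iteration 2: rows with parent in {2,9} -> n33 (id 3, lvl 2), n37 (id 6, lvl 2).
Iteration 3: rows with parent in {3,6} -> n11 (id 4, lvl 3), n14 (id 10, lvl 3).
Iteration 4: rows with parent in {4,10} -> n4 (id 5, lvl 4).
Iteration 5: lvl < 4 fails for all current rows; recursion stops.
Total rows emitted: 8.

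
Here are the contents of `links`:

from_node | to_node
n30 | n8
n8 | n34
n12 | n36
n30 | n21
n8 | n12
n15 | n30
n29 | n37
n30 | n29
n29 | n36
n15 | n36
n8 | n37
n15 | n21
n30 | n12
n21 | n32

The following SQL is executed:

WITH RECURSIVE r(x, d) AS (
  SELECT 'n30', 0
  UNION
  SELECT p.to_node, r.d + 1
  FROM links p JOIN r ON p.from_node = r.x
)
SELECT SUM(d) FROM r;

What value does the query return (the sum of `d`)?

17

Base: (n30, d=0).
Iteration 1: edges from {n30} -> (n12, d=1), (n21, d=1), (n29, d=1), (n8, d=1).
Iteration 2: edges from {n12,n21,n29,n8} -> (n12, d=2), (n32, d=2), (n34, d=2), (n36, d=2), (n37, d=2). [UNION drops 2 duplicate row(s)]
Iteration 3: edges from {n12,n32,n34,n36,n37} -> (n36, d=3).
Iteration 4: no outgoing edges from {n36}; recursion stops.
SUM(d) = 0 + 1 + 1 + 1 + 1 + 2 + 2 + 2 + 2 + 2 + 3 = 17.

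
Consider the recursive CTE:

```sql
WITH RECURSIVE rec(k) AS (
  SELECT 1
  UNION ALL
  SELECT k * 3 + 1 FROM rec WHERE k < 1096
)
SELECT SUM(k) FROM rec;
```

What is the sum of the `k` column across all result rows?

Base: k=1.
Iteration 1: 1 < 1096 holds -> k = 1 * 3 + 1 = 4.
Iteration 2: 4 < 1096 holds -> k = 4 * 3 + 1 = 13.
Iteration 3: 13 < 1096 holds -> k = 13 * 3 + 1 = 40.
Iteration 4: 40 < 1096 holds -> k = 40 * 3 + 1 = 121.
Iteration 5: 121 < 1096 holds -> k = 121 * 3 + 1 = 364.
Iteration 6: 364 < 1096 holds -> k = 364 * 3 + 1 = 1093.
Iteration 7: 1093 < 1096 holds -> k = 1093 * 3 + 1 = 3280.
Iteration 8: 3280 < 1096 fails; recursion stops.
SUM(k) = 1 + 4 + 13 + 40 + 121 + 364 + 1093 + 3280 = 4916.

4916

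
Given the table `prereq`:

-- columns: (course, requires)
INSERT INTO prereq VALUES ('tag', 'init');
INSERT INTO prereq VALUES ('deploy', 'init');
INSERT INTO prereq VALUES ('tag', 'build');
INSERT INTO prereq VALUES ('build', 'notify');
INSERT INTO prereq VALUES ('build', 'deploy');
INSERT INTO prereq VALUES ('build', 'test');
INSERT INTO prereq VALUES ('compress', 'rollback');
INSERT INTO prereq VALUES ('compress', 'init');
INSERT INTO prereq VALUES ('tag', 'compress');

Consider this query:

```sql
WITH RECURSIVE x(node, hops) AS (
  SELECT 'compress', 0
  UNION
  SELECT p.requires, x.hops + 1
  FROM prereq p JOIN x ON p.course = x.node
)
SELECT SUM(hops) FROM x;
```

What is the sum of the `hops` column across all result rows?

2

Base: (compress, hops=0).
Iteration 1: edges from {compress} -> (init, hops=1), (rollback, hops=1).
Iteration 2: no outgoing edges from {init,rollback}; recursion stops.
SUM(hops) = 0 + 1 + 1 = 2.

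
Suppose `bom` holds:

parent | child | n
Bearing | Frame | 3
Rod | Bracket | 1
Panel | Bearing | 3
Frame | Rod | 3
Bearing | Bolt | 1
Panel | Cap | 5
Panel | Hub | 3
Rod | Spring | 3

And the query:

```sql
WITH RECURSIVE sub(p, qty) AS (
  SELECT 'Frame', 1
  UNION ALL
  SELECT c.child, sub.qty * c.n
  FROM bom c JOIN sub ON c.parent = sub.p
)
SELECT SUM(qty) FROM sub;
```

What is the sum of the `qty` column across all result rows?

Base: (Frame, qty=1).
Iteration 1: components of {Frame} -> Rod = 1*3 = 3.
Iteration 2: components of {Rod} -> Bracket = 3*1 = 3, Spring = 3*3 = 9.
Iteration 3: no further components; recursion stops.
SUM(qty) = 1 + 3 + 9 + 3 = 16.

16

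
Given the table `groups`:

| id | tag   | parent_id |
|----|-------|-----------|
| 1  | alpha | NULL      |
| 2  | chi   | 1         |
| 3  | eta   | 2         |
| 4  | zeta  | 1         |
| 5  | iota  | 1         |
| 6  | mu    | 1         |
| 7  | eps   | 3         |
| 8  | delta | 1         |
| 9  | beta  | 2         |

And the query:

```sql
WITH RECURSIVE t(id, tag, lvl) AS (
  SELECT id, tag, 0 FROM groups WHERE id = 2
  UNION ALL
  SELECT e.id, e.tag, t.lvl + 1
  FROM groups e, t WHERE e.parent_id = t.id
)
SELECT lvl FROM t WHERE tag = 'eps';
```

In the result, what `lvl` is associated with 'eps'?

2

Base: id=2 (chi) at lvl 0.
Iteration 1: rows with parent_id in {2} -> eta (id 3, lvl 1), beta (id 9, lvl 1).
Iteration 2: rows with parent_id in {3,9} -> eps (id 7, lvl 2).
Iteration 3: no rows with parent_id in {7}; recursion stops.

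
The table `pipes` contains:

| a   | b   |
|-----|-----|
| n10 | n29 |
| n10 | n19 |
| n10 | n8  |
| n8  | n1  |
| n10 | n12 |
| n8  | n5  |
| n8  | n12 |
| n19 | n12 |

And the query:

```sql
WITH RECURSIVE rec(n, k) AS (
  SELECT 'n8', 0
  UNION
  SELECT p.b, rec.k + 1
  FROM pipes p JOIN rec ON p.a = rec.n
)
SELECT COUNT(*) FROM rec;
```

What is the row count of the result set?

4

Base: (n8, k=0).
Iteration 1: edges from {n8} -> (n1, k=1), (n12, k=1), (n5, k=1).
Iteration 2: no outgoing edges from {n1,n12,n5}; recursion stops.
Total rows emitted: 4.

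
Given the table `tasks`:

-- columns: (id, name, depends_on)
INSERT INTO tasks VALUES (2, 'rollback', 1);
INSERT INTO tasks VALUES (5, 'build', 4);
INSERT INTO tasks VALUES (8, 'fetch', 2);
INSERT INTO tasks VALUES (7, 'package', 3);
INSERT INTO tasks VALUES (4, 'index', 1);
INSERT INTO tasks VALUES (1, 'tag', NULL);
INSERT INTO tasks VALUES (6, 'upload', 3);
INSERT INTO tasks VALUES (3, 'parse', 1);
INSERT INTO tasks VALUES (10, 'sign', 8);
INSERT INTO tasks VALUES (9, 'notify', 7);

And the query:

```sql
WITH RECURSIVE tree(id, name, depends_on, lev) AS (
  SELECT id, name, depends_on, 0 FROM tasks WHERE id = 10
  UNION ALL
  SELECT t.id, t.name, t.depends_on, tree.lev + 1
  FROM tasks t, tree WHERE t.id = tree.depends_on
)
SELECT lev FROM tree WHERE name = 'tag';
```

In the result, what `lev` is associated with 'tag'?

Base: id=10 (sign), depends_on=8, lev 0.
Iteration 1: join on id=8 -> fetch (id 8, depends_on=2, lev 1).
Iteration 2: join on id=2 -> rollback (id 2, depends_on=1, lev 2).
Iteration 3: join on id=1 -> tag (id 1, depends_on=NULL, lev 3).
Iteration 4: depends_on is NULL; no match; recursion stops.

3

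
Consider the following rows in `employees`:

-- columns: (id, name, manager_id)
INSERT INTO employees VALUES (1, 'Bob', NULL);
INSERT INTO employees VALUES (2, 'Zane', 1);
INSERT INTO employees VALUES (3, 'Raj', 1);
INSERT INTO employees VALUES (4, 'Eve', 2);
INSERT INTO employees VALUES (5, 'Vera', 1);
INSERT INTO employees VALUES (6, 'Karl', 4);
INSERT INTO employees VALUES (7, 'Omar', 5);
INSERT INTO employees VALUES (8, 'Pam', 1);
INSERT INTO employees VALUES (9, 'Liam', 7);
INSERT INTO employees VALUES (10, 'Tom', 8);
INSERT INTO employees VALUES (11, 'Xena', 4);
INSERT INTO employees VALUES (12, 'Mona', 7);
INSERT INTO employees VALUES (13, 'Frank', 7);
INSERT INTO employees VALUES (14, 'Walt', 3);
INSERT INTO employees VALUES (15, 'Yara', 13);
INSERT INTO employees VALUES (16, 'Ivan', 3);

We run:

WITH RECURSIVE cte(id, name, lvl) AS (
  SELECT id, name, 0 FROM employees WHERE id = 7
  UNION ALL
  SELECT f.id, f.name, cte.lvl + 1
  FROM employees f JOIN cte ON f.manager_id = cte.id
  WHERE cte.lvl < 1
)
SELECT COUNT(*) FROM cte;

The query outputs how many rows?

4

Base: id=7 (Omar) at lvl 0.
Iteration 1: rows with manager_id in {7} -> Liam (id 9, lvl 1), Mona (id 12, lvl 1), Frank (id 13, lvl 1).
Iteration 2: lvl < 1 fails for all current rows; recursion stops.
Total rows emitted: 4.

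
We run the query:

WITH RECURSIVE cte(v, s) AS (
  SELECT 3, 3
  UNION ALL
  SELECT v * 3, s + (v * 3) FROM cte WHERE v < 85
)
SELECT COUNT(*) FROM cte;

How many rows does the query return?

5

Base: v=3, s=3.
Iteration 1: 3 < 85 holds -> v = 3 * 3 = 9, s = 3 + 9 = 12.
Iteration 2: 9 < 85 holds -> v = 9 * 3 = 27, s = 12 + 27 = 39.
Iteration 3: 27 < 85 holds -> v = 27 * 3 = 81, s = 39 + 81 = 120.
Iteration 4: 81 < 85 holds -> v = 81 * 3 = 243, s = 120 + 243 = 363.
Iteration 5: 243 < 85 fails; recursion stops.
Total rows emitted: 5.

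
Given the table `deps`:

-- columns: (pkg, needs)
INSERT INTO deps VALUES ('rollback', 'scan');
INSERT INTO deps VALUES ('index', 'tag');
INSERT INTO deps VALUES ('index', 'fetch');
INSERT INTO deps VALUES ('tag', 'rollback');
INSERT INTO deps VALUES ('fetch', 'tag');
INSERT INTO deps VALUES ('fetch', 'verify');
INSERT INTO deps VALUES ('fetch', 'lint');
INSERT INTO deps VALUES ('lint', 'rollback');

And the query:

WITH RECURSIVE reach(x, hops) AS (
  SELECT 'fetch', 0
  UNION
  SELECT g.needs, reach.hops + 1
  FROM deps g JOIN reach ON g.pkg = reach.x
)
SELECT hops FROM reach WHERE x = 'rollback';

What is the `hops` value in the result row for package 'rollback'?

Base: (fetch, hops=0).
Iteration 1: edges from {fetch} -> (lint, hops=1), (tag, hops=1), (verify, hops=1).
Iteration 2: edges from {lint,tag,verify} -> (rollback, hops=2). [UNION drops 1 duplicate row(s)]
Iteration 3: edges from {rollback} -> (scan, hops=3).
Iteration 4: no outgoing edges from {scan}; recursion stops.

2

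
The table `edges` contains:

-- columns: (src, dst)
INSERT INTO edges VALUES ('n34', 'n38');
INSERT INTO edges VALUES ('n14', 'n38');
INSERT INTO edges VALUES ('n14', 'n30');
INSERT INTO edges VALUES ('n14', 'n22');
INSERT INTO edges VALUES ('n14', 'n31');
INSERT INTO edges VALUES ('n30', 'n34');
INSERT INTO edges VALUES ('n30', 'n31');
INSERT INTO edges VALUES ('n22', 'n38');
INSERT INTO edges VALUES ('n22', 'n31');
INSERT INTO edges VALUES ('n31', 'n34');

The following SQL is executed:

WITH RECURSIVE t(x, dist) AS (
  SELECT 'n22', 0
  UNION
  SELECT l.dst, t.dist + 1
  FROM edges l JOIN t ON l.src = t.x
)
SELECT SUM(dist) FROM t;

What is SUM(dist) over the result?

Base: (n22, dist=0).
Iteration 1: edges from {n22} -> (n31, dist=1), (n38, dist=1).
Iteration 2: edges from {n31,n38} -> (n34, dist=2).
Iteration 3: edges from {n34} -> (n38, dist=3).
Iteration 4: no outgoing edges from {n38}; recursion stops.
SUM(dist) = 0 + 1 + 1 + 2 + 3 = 7.

7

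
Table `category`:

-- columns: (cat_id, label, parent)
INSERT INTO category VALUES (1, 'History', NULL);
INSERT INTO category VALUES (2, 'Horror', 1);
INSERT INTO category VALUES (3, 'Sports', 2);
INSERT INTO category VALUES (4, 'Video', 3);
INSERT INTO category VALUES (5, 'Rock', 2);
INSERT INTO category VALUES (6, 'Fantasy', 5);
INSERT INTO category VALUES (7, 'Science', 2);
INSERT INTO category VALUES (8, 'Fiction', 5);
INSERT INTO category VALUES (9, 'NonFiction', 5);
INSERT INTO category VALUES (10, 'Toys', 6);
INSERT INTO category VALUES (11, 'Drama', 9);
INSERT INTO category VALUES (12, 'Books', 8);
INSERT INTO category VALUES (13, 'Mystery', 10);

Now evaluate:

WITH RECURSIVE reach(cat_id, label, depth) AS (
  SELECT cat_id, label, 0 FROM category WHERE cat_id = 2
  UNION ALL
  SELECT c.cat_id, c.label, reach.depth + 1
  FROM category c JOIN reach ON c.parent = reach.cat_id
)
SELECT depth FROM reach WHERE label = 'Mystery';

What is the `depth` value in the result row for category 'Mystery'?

4

Base: cat_id=2 (Horror) at depth 0.
Iteration 1: rows with parent in {2} -> Sports (id 3, depth 1), Rock (id 5, depth 1), Science (id 7, depth 1).
Iteration 2: rows with parent in {3,5,7} -> Video (id 4, depth 2), Fantasy (id 6, depth 2), Fiction (id 8, depth 2), NonFiction (id 9, depth 2).
Iteration 3: rows with parent in {4,6,8,9} -> Toys (id 10, depth 3), Drama (id 11, depth 3), Books (id 12, depth 3).
Iteration 4: rows with parent in {10,11,12} -> Mystery (id 13, depth 4).
Iteration 5: no rows with parent in {13}; recursion stops.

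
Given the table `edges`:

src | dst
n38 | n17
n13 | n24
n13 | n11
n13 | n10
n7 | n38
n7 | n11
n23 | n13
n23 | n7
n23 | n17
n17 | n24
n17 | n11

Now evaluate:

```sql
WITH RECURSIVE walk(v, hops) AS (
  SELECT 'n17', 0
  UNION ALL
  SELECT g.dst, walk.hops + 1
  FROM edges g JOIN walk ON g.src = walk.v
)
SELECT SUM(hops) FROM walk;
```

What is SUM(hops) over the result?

2

Base: (n17, hops=0).
Iteration 1: edges from {n17} -> (n11, hops=1), (n24, hops=1).
Iteration 2: no outgoing edges from {n11,n24}; recursion stops.
SUM(hops) = 0 + 1 + 1 = 2.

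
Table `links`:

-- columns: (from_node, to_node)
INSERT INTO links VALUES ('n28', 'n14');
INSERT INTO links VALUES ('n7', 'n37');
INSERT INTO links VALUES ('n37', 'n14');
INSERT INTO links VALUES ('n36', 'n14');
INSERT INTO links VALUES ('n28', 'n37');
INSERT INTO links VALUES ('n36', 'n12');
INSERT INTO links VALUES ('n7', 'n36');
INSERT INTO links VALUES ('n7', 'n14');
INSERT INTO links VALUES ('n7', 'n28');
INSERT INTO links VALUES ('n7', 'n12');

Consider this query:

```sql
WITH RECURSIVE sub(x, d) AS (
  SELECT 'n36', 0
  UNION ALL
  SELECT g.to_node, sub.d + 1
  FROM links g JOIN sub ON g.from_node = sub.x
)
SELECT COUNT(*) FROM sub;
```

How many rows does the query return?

3

Base: (n36, d=0).
Iteration 1: edges from {n36} -> (n12, d=1), (n14, d=1).
Iteration 2: no outgoing edges from {n12,n14}; recursion stops.
Total rows emitted: 3.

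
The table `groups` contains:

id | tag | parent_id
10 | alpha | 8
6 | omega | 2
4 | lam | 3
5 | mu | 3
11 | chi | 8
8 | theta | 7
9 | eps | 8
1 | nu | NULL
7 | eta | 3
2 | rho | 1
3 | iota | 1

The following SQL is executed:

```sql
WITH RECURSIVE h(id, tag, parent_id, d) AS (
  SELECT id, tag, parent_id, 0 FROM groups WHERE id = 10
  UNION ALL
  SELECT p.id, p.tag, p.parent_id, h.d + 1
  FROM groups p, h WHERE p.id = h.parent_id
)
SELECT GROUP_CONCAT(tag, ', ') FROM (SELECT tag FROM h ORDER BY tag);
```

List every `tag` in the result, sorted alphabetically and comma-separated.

alpha, eta, iota, nu, theta

Base: id=10 (alpha), parent_id=8, d 0.
Iteration 1: join on id=8 -> theta (id 8, parent_id=7, d 1).
Iteration 2: join on id=7 -> eta (id 7, parent_id=3, d 2).
Iteration 3: join on id=3 -> iota (id 3, parent_id=1, d 3).
Iteration 4: join on id=1 -> nu (id 1, parent_id=NULL, d 4).
Iteration 5: parent_id is NULL; no match; recursion stops.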